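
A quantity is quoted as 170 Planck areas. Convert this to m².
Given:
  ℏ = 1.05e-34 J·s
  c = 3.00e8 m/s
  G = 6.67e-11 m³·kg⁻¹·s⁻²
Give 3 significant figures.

4.41e-68 m²

One Planck area: A_P = ℏG/c³ = 2.59e-70 m².
170 × 2.59e-70 m² = 4.41e-68 m²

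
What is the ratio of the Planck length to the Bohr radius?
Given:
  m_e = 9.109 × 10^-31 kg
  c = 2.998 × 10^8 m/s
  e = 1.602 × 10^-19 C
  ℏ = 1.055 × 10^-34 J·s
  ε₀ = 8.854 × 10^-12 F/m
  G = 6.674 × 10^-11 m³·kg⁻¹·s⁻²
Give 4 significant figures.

Planck length: ℓ_P = √(ℏG/c³) = 1.616 × 10^-35 m
Bohr radius: a₀ = 4πε₀ℏ²/(m_e e²) = 5.297 × 10^-11 m
ratio = 1.616 × 10^-35 / 5.297 × 10^-11 = 3.051 × 10^-25

3.051 × 10^-25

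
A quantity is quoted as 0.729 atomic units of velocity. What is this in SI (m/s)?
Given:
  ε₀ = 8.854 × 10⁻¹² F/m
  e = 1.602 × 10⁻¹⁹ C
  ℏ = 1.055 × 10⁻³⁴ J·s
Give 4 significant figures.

1.594 × 10⁶ m/s

One atomic unit of velocity: v_au = e²/(4πε₀ℏ) = 2.186 × 10⁶ m/s.
0.729 × 2.186 × 10⁶ m/s = 1.594 × 10⁶ m/s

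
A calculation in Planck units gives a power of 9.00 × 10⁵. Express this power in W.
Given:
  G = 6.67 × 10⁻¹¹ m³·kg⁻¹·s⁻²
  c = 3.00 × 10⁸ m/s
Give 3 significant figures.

3.28 × 10⁵⁸ W

One Planck power: P_P = c⁵/G = 3.64 × 10⁵² W.
9.00 × 10⁵ × 3.64 × 10⁵² W = 3.28 × 10⁵⁸ W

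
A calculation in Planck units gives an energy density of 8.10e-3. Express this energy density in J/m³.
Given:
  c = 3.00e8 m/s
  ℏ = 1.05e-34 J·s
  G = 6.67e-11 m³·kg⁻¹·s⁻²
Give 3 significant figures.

One Planck energy density: u_P = c⁷/(ℏG²) = 4.68e113 J/m³.
8.10e-3 × 4.68e113 J/m³ = 3.79e111 J/m³

3.79e111 J/m³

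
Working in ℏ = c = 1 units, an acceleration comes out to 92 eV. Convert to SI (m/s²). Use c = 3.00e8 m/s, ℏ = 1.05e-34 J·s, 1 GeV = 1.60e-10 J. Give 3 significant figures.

Acceleration is [L]/[T]² = c·[E]/ℏ.
1 GeV → c/ℏ × (1 GeV in J) = 4.57e32 m/s².
Convert the energy scale: 92 eV = 9.20e-8 GeV.
Result: 9.20e-8 × 4.57e32 = 4.21e25 m/s².

4.21e25 m/s²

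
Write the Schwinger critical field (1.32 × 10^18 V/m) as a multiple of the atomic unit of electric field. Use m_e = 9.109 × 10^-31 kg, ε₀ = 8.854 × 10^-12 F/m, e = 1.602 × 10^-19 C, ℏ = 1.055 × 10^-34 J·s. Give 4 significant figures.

2.573 × 10^6

atomic unit of electric field: E_au = E_h/(e a₀) = m_e²e⁵/((4πε₀)³ℏ⁴) = 5.131 × 10^11 V/m.
1.32 × 10^18 / 5.131 × 10^11 = 2.573 × 10^6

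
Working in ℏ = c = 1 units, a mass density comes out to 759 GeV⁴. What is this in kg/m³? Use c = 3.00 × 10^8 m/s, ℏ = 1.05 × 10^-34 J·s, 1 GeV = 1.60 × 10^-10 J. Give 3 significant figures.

1.77 × 10^23 kg/m³

Mass density is [E]/(c²[L]³) = [E]⁴/(ℏ³c⁵).
1 GeV⁴ → 1/(ℏ³c⁵) × (1 GeV in J)⁴ = 2.33 × 10^20 kg/m³.
Result: 759 × 2.33 × 10^20 = 1.77 × 10^23 kg/m³.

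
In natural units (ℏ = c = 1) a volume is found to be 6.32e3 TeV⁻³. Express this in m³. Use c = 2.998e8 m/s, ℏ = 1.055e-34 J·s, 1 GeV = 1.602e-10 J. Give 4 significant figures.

4.864e-53 m³

Volume is [L]³ = [E]⁻³·(ℏc)³.
1 GeV⁻³ → (ℏc)³ × (1 GeV in J)⁻³ = 7.696e-48 m³.
Convert the energy scale: 6.32e3 TeV⁻³ = 6.32e-6 GeV⁻³.
Result: 6.32e-6 × 7.696e-48 = 4.864e-53 m³.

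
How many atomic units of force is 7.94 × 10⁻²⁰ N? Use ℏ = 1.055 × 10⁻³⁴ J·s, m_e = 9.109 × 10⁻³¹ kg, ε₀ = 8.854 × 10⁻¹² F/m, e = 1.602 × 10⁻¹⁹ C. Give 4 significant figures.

atomic unit of force: F_au = E_h/a₀ = m_e²e⁶/((4πε₀)³ℏ⁴) = 8.220 × 10⁻⁸ N.
7.94 × 10⁻²⁰ / 8.220 × 10⁻⁸ = 9.660 × 10⁻¹³

9.660 × 10⁻¹³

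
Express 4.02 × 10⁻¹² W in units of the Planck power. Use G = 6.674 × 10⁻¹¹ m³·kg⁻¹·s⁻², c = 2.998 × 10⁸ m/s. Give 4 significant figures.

Planck power: P_P = c⁵/G = 3.629 × 10⁵² W.
4.02 × 10⁻¹² / 3.629 × 10⁵² = 1.108 × 10⁻⁶⁴

1.108 × 10⁻⁶⁴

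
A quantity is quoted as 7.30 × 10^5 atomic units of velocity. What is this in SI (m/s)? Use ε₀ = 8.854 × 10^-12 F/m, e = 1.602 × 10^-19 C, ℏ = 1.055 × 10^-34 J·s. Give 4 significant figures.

1.596 × 10^12 m/s

One atomic unit of velocity: v_au = e²/(4πε₀ℏ) = 2.186 × 10^6 m/s.
7.30 × 10^5 × 2.186 × 10^6 m/s = 1.596 × 10^12 m/s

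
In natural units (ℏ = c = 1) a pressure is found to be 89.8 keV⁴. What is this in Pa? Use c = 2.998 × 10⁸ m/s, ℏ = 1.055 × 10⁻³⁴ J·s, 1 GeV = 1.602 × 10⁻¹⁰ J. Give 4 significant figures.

1.869 × 10¹⁵ Pa

Pressure is [E]/[L]³ = [E]⁴/(ℏc)³.
1 GeV⁴ → 1/(ℏc)³ × (1 GeV in J)⁴ = 2.082 × 10³⁷ Pa.
Convert the energy scale: 89.8 keV⁴ = 8.98 × 10⁻²³ GeV⁴.
Result: 8.98 × 10⁻²³ × 2.082 × 10³⁷ = 1.869 × 10¹⁵ Pa.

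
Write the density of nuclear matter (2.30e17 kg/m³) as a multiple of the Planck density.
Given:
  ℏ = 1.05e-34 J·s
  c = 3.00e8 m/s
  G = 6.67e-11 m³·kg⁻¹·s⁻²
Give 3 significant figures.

Planck density: ρ_P = c⁵/(ℏG²) = 5.20e96 kg/m³.
2.30e17 / 5.20e96 = 4.42e-80

4.42e-80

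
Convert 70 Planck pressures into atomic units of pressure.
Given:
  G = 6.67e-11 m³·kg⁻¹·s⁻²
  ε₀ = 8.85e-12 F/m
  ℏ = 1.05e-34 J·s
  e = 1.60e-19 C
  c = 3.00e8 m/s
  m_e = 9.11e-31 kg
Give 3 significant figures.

1.09e102

Planck pressure: p_P = c⁷/(ℏG²) = 4.68e113 Pa
atomic unit of pressure: P_au = E_h/a₀³ = m_e⁴e¹⁰/((4πε₀)⁵ℏ⁸) = 3.01e13 Pa
70 × 4.68e113 / 3.01e13 = 1.09e102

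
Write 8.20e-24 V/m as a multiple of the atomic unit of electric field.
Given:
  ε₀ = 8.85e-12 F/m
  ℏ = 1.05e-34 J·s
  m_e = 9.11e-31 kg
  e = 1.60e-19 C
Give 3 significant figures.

1.58e-35

atomic unit of electric field: E_au = E_h/(e a₀) = m_e²e⁵/((4πε₀)³ℏ⁴) = 5.20e11 V/m.
8.20e-24 / 5.20e11 = 1.58e-35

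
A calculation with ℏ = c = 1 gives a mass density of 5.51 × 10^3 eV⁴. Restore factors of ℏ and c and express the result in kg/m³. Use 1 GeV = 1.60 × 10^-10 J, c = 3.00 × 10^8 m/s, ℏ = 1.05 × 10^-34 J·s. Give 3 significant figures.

Mass density is [E]/(c²[L]³) = [E]⁴/(ℏ³c⁵).
1 GeV⁴ → 1/(ℏ³c⁵) × (1 GeV in J)⁴ = 2.33 × 10^20 kg/m³.
Convert the energy scale: 5.51 × 10^3 eV⁴ = 5.51 × 10^-33 GeV⁴.
Result: 5.51 × 10^-33 × 2.33 × 10^20 = 1.28 × 10^-12 kg/m³.

1.28 × 10^-12 kg/m³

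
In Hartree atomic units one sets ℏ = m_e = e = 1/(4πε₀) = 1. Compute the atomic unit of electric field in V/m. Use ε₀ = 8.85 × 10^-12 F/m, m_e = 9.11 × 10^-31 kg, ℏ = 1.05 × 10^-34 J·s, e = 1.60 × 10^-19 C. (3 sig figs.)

E_au = E_h/(e a₀) = m_e²e⁵/((4πε₀)³ℏ⁴)
E_h = 4.38 × 10^-18 J
a₀ = 5.26 × 10^-11 m
E_h/(e·a₀) = 5.20 × 10^11 V/m

5.20 × 10^11 V/m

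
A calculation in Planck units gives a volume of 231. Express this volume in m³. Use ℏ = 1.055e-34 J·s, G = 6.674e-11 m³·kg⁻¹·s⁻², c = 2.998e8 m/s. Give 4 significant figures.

One Planck volume: V_P = (ℏG/c³)^(3/2) = 4.224e-105 m³.
231 × 4.224e-105 m³ = 9.757e-103 m³

9.757e-103 m³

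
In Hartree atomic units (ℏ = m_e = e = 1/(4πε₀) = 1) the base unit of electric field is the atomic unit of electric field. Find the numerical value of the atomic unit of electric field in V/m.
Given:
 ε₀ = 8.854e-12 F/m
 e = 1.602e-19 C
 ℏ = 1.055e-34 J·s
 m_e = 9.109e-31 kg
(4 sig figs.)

5.131e11 V/m

E_au = E_h/(e a₀) = m_e²e⁵/((4πε₀)³ℏ⁴)
E_h = 4.354e-18 J
a₀ = 5.297e-11 m
E_h/(e·a₀) = 5.131e11 V/m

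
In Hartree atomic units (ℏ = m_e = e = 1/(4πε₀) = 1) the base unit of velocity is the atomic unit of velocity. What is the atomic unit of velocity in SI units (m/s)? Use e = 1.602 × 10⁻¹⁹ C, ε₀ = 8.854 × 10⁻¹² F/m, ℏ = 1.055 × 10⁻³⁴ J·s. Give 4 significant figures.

v_au = e²/(4πε₀ℏ)
  = 2.566 × 10⁻³⁸ / 1.174 × 10⁻⁴⁴
  = 2.186 × 10⁶ m/s

2.186 × 10⁶ m/s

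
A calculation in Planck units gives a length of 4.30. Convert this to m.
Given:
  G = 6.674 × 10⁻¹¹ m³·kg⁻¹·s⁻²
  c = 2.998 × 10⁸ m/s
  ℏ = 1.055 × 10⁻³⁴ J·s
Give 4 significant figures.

6.951 × 10⁻³⁵ m

One Planck length: ℓ_P = √(ℏG/c³) = 1.616 × 10⁻³⁵ m.
4.30 × 1.616 × 10⁻³⁵ m = 6.951 × 10⁻³⁵ m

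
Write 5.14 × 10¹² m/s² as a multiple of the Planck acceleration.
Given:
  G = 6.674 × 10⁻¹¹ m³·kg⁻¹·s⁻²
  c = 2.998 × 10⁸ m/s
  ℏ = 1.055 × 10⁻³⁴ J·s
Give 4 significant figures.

Planck acceleration: a_P = √(c⁷/(ℏG)) = 5.560 × 10⁵¹ m/s².
5.14 × 10¹² / 5.560 × 10⁵¹ = 9.244 × 10⁻⁴⁰

9.244 × 10⁻⁴⁰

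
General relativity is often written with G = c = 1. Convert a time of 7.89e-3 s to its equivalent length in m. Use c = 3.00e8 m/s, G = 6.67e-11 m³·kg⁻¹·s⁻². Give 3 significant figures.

2.37e6 m

Time → length via c.
7.89e-3 s × (c) = 2.37e6 m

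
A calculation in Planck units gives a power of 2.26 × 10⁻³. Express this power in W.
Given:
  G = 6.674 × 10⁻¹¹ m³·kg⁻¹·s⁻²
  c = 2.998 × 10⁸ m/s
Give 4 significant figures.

8.201 × 10⁴⁹ W

One Planck power: P_P = c⁵/G = 3.629 × 10⁵² W.
2.26 × 10⁻³ × 3.629 × 10⁵² W = 8.201 × 10⁴⁹ W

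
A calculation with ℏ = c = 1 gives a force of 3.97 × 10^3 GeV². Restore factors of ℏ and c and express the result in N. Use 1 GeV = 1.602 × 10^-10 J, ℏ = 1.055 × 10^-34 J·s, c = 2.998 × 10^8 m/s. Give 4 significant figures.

3.221 × 10^9 N

Force is [E]/[L] = [E]²/(ℏc); restore (ℏc)⁻¹.
1 GeV² → 1/(ℏc) × (1 GeV in J)² = 8.114 × 10^5 N.
Result: 3.97 × 10^3 × 8.114 × 10^5 = 3.221 × 10^9 N.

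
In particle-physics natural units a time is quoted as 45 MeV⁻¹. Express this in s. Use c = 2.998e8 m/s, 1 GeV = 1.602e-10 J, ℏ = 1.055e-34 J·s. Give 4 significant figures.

2.963e-20 s

A time is [E]⁻¹ in ℏ=c=1; restore one factor of ℏ.
1 GeV⁻¹ → ℏ × (1 GeV in J)⁻¹ = 6.586e-25 s.
Convert the energy scale: 45 MeV⁻¹ = 4.50e4 GeV⁻¹.
Result: 4.50e4 × 6.586e-25 = 2.963e-20 s.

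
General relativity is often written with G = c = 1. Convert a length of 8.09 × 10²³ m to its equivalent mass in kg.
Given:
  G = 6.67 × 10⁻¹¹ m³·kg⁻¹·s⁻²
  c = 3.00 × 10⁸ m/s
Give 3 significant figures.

1.09 × 10⁵¹ kg

Length → mass via c²/G.
8.09 × 10²³ m × (c²/G) = 1.09 × 10⁵¹ kg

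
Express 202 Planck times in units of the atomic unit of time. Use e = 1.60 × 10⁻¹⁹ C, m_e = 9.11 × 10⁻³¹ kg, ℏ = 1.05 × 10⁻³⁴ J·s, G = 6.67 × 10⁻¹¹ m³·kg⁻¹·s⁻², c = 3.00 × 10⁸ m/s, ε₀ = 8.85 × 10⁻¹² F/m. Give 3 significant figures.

Planck time: t_P = √(ℏG/c⁵) = 5.37 × 10⁻⁴⁴ s
atomic unit of time: τ_au = (4πε₀)²ℏ³/(m_e e⁴) = 2.40 × 10⁻¹⁷ s
202 × 5.37 × 10⁻⁴⁴ / 2.40 × 10⁻¹⁷ = 4.52 × 10⁻²⁵

4.52 × 10⁻²⁵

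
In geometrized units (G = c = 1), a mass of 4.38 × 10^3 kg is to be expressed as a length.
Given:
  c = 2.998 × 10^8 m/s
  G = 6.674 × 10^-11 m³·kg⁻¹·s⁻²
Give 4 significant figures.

3.252 × 10^-24 m

In G = c = 1 units mass has dimensions of length; the conversion factor is G/c².
4.38 × 10^3 kg × (G/c²) = 3.252 × 10^-24 m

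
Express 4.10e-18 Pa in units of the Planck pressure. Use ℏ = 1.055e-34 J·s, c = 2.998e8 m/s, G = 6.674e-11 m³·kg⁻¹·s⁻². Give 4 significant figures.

8.851e-132

Planck pressure: p_P = c⁷/(ℏG²) = 4.632e113 Pa.
4.10e-18 / 4.632e113 = 8.851e-132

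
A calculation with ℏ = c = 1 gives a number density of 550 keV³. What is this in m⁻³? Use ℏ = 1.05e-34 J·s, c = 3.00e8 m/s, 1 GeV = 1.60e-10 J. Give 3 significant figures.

Number density is [L]⁻³ = [E]³/(ℏc)³.
1 GeV³ → 1/(ℏc)³ × (1 GeV in J)³ = 1.31e47 m⁻³.
Convert the energy scale: 550 keV³ = 5.50e-16 GeV³.
Result: 5.50e-16 × 1.31e47 = 7.21e31 m⁻³.

7.21e31 m⁻³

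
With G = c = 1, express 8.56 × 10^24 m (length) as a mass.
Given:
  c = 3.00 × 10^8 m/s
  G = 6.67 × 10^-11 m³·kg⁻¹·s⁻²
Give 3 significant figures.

Length → mass via c²/G.
8.56 × 10^24 m × (c²/G) = 1.16 × 10^52 kg

1.16 × 10^52 kg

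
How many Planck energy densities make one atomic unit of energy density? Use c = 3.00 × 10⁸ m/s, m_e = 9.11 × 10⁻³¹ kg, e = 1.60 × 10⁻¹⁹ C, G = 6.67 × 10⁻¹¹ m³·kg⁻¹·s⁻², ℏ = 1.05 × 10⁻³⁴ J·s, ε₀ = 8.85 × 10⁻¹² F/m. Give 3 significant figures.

atomic unit of energy density: u_au = E_h/a₀³ = m_e⁴e¹⁰/((4πε₀)⁵ℏ⁸) = 3.01 × 10¹³ J/m³
Planck energy density: u_P = c⁷/(ℏG²) = 4.68 × 10¹¹³ J/m³
ratio = 3.01 × 10¹³ / 4.68 × 10¹¹³ = 6.44 × 10⁻¹⁰¹

6.44 × 10⁻¹⁰¹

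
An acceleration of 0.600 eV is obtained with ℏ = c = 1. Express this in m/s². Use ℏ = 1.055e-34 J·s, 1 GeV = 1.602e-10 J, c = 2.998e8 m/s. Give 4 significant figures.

Acceleration is [L]/[T]² = c·[E]/ℏ.
1 GeV → c/ℏ × (1 GeV in J) = 4.552e32 m/s².
Convert the energy scale: 0.600 eV = 6.00e-10 GeV.
Result: 6.00e-10 × 4.552e32 = 2.731e23 m/s².

2.731e23 m/s²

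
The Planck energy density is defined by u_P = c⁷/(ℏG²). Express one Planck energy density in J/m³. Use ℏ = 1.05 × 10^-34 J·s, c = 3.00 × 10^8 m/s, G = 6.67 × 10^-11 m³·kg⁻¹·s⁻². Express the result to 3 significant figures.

u_P = c⁷/(ℏG²)
  = 2.19 × 10^59 / 4.67 × 10^-55
  = 4.68 × 10^113 J/m³

4.68 × 10^113 J/m³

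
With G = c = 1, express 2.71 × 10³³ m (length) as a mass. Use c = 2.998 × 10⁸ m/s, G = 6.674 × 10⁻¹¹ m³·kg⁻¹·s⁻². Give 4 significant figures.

3.650 × 10⁶⁰ kg

Length → mass via c²/G.
2.71 × 10³³ m × (c²/G) = 3.650 × 10⁶⁰ kg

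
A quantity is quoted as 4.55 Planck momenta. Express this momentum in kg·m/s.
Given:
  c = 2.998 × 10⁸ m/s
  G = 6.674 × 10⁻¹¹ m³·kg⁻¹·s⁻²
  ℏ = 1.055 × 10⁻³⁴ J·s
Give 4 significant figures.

29.70 kg·m/s

One Planck momentum: p_P = √(ℏc³/G) = 6.527 kg·m/s.
4.55 × 6.527 kg·m/s = 29.70 kg·m/s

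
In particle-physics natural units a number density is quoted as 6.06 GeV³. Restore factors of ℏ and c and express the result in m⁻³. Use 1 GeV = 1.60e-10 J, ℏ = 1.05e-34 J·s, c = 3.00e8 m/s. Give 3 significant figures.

7.94e47 m⁻³

Number density is [L]⁻³ = [E]³/(ℏc)³.
1 GeV³ → 1/(ℏc)³ × (1 GeV in J)³ = 1.31e47 m⁻³.
Result: 6.06 × 1.31e47 = 7.94e47 m⁻³.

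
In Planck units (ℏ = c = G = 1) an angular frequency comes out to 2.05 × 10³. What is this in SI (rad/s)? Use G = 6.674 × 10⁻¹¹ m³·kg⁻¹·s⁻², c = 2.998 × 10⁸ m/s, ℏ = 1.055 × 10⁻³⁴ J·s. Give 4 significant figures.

One Planck angular frequency: ω_P = √(c⁵/(ℏG)) = 1.855 × 10⁴³ rad/s.
2.05 × 10³ × 1.855 × 10⁴³ rad/s = 3.802 × 10⁴⁶ rad/s

3.802 × 10⁴⁶ rad/s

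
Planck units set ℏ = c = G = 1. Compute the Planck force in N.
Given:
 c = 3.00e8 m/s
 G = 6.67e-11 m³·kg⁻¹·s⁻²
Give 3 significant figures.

1.21e44 N

Dimensional analysis gives F_P = c⁴/G.
  = 8.10e33 / 6.67e-11
  = 1.21e44 N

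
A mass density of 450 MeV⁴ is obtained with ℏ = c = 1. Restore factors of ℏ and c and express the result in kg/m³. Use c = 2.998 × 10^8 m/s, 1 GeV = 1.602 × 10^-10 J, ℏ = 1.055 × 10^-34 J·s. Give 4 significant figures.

1.042 × 10^11 kg/m³

Mass density is [E]/(c²[L]³) = [E]⁴/(ℏ³c⁵).
1 GeV⁴ → 1/(ℏ³c⁵) × (1 GeV in J)⁴ = 2.316 × 10^20 kg/m³.
Convert the energy scale: 450 MeV⁴ = 4.50 × 10^-10 GeV⁴.
Result: 4.50 × 10^-10 × 2.316 × 10^20 = 1.042 × 10^11 kg/m³.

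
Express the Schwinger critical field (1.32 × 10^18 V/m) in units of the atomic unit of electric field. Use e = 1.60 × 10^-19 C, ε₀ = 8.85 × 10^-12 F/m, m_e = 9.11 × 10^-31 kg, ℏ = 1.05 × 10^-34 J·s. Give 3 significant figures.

atomic unit of electric field: E_au = E_h/(e a₀) = m_e²e⁵/((4πε₀)³ℏ⁴) = 5.20 × 10^11 V/m.
1.32 × 10^18 / 5.20 × 10^11 = 2.54 × 10^6

2.54 × 10^6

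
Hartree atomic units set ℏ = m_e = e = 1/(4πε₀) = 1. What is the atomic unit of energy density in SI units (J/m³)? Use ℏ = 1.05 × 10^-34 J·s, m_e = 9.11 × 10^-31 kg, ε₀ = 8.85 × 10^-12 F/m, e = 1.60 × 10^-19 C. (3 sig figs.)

Dimensional analysis gives u_au = E_h/a₀³ = m_e⁴e¹⁰/((4πε₀)⁵ℏ⁸).
E_h = 4.38 × 10^-18 J
a₀ = 5.26 × 10^-11 m
E_h/a₀³ = 3.01 × 10^13 J/m³

3.01 × 10^13 J/m³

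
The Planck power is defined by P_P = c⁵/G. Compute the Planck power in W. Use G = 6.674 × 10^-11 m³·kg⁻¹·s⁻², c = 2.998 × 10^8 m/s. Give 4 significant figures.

3.629 × 10^52 W

P_P = c⁵/G
  = 2.422 × 10^42 / 6.674 × 10^-11
  = 3.629 × 10^52 W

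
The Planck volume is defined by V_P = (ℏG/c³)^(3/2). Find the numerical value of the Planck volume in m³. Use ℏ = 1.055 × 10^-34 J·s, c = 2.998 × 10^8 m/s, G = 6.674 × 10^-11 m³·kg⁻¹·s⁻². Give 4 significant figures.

V_P = (ℏG/c³)^(3/2)
  = √(1.784 × 10^-209)
  = 4.224 × 10^-105 m³

4.224 × 10^-105 m³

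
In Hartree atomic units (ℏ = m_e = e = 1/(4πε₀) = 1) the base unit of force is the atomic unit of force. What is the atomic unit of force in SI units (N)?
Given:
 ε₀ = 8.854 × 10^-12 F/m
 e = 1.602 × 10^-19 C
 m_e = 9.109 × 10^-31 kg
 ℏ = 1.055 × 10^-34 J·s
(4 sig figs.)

8.220 × 10^-8 N

F_au = E_h/a₀ = m_e²e⁶/((4πε₀)³ℏ⁴)
E_h = 4.354 × 10^-18 J
a₀ = 5.297 × 10^-11 m
E_h/a₀ = 8.220 × 10^-8 N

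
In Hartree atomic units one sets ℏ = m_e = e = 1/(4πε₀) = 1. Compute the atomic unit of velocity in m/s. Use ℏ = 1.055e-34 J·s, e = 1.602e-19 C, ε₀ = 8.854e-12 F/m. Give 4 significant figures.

2.186e6 m/s

v_au = e²/(4πε₀ℏ)
  = 2.566e-38 / 1.174e-44
  = 2.186e6 m/s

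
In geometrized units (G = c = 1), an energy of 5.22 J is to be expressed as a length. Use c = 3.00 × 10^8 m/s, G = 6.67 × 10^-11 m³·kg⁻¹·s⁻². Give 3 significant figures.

4.30 × 10^-44 m

Energy → length via G/c⁴.
5.22 J × (G/c⁴) = 4.30 × 10^-44 m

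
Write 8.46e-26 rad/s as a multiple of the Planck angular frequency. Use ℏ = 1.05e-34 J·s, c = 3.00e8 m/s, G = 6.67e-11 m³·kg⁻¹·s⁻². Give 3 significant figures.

Planck angular frequency: ω_P = √(c⁵/(ℏG)) = 1.86e43 rad/s.
8.46e-26 / 1.86e43 = 4.54e-69

4.54e-69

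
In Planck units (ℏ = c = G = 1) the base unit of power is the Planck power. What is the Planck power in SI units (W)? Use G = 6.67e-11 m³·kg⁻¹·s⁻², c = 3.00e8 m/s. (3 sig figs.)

3.64e52 W

P_P = c⁵/G
  = 2.43e42 / 6.67e-11
  = 3.64e52 W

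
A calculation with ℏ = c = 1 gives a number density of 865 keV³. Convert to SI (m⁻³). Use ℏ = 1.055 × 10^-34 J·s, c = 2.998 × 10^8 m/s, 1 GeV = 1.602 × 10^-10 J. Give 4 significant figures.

1.124 × 10^32 m⁻³

Number density is [L]⁻³ = [E]³/(ℏc)³.
1 GeV³ → 1/(ℏc)³ × (1 GeV in J)³ = 1.299 × 10^47 m⁻³.
Convert the energy scale: 865 keV³ = 8.65 × 10^-16 GeV³.
Result: 8.65 × 10^-16 × 1.299 × 10^47 = 1.124 × 10^32 m⁻³.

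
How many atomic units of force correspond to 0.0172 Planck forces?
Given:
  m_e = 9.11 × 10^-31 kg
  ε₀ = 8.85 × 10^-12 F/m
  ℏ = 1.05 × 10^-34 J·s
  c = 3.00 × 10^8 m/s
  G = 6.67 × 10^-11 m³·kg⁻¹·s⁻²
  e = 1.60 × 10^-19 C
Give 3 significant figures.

Planck force: F_P = c⁴/G = 1.21 × 10^44 N
atomic unit of force: F_au = E_h/a₀ = m_e²e⁶/((4πε₀)³ℏ⁴) = 8.33 × 10^-8 N
0.0172 × 1.21 × 10^44 / 8.33 × 10^-8 = 2.51 × 10^49

2.51 × 10^49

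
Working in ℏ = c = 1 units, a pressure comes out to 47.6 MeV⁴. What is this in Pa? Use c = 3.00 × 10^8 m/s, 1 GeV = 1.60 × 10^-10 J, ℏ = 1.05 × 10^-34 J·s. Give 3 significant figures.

Pressure is [E]/[L]³ = [E]⁴/(ℏc)³.
1 GeV⁴ → 1/(ℏc)³ × (1 GeV in J)⁴ = 2.10 × 10^37 Pa.
Convert the energy scale: 47.6 MeV⁴ = 4.76 × 10^-11 GeV⁴.
Result: 4.76 × 10^-11 × 2.10 × 10^37 = 9.98 × 10^26 Pa.

9.98 × 10^26 Pa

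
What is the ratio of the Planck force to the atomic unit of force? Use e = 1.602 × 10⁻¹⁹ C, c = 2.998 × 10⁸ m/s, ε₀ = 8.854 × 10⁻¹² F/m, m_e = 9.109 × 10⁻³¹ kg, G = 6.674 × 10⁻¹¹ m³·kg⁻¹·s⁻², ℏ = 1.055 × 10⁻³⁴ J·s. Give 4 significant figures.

1.473 × 10⁵¹

Planck force: F_P = c⁴/G = 1.210 × 10⁴⁴ N
atomic unit of force: F_au = E_h/a₀ = m_e²e⁶/((4πε₀)³ℏ⁴) = 8.220 × 10⁻⁸ N
ratio = 1.210 × 10⁴⁴ / 8.220 × 10⁻⁸ = 1.473 × 10⁵¹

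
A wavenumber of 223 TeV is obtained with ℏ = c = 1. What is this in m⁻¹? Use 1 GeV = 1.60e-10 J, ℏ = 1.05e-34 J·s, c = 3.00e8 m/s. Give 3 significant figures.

1.13e21 m⁻¹

Inverse length is [E]/(ℏc).
1 GeV → 1/(ℏc) × (1 GeV in J) = 5.08e15 m⁻¹.
Convert the energy scale: 223 TeV = 2.23e5 GeV.
Result: 2.23e5 × 5.08e15 = 1.13e21 m⁻¹.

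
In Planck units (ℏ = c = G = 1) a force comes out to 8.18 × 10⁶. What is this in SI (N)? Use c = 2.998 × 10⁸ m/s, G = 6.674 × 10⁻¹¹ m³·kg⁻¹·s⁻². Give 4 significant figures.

One Planck force: F_P = c⁴/G = 1.210 × 10⁴⁴ N.
8.18 × 10⁶ × 1.210 × 10⁴⁴ N = 9.901 × 10⁵⁰ N

9.901 × 10⁵⁰ N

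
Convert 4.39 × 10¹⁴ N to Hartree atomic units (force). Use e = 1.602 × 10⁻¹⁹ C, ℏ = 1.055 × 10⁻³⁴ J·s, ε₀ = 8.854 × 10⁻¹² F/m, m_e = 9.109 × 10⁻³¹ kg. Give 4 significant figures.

5.341 × 10²¹

atomic unit of force: F_au = E_h/a₀ = m_e²e⁶/((4πε₀)³ℏ⁴) = 8.220 × 10⁻⁸ N.
4.39 × 10¹⁴ / 8.220 × 10⁻⁸ = 5.341 × 10²¹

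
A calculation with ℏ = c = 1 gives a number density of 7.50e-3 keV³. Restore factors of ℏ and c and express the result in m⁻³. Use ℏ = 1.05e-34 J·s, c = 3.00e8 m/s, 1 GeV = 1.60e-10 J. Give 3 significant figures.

9.83e26 m⁻³

Number density is [L]⁻³ = [E]³/(ℏc)³.
1 GeV³ → 1/(ℏc)³ × (1 GeV in J)³ = 1.31e47 m⁻³.
Convert the energy scale: 7.50e-3 keV³ = 7.50e-21 GeV³.
Result: 7.50e-21 × 1.31e47 = 9.83e26 m⁻³.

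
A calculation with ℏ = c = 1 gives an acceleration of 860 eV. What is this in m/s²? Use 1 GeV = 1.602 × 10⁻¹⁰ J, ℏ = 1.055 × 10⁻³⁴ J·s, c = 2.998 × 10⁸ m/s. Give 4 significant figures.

Acceleration is [L]/[T]² = c·[E]/ℏ.
1 GeV → c/ℏ × (1 GeV in J) = 4.552 × 10³² m/s².
Convert the energy scale: 860 eV = 8.60 × 10⁻⁷ GeV.
Result: 8.60 × 10⁻⁷ × 4.552 × 10³² = 3.915 × 10²⁶ m/s².

3.915 × 10²⁶ m/s²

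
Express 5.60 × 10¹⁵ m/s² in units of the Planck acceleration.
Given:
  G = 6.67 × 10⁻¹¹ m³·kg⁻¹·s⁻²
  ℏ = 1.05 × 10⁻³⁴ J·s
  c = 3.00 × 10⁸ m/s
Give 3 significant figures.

1.00 × 10⁻³⁶

Planck acceleration: a_P = √(c⁷/(ℏG)) = 5.59 × 10⁵¹ m/s².
5.60 × 10¹⁵ / 5.59 × 10⁵¹ = 1.00 × 10⁻³⁶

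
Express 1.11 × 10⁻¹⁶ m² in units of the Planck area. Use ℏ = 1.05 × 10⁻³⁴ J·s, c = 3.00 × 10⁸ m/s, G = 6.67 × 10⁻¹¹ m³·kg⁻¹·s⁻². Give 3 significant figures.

Planck area: A_P = ℏG/c³ = 2.59 × 10⁻⁷⁰ m².
1.11 × 10⁻¹⁶ / 2.59 × 10⁻⁷⁰ = 4.28 × 10⁵³

4.28 × 10⁵³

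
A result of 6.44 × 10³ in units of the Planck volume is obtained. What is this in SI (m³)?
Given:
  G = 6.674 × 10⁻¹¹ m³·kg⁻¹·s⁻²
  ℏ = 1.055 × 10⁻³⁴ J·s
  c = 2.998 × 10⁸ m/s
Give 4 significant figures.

2.720 × 10⁻¹⁰¹ m³

One Planck volume: V_P = (ℏG/c³)^(3/2) = 4.224 × 10⁻¹⁰⁵ m³.
6.44 × 10³ × 4.224 × 10⁻¹⁰⁵ m³ = 2.720 × 10⁻¹⁰¹ m³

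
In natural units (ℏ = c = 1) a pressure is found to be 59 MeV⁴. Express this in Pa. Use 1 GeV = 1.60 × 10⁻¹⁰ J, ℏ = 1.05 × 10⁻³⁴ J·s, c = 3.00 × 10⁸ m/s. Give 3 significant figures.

Pressure is [E]/[L]³ = [E]⁴/(ℏc)³.
1 GeV⁴ → 1/(ℏc)³ × (1 GeV in J)⁴ = 2.10 × 10³⁷ Pa.
Convert the energy scale: 59 MeV⁴ = 5.90 × 10⁻¹¹ GeV⁴.
Result: 5.90 × 10⁻¹¹ × 2.10 × 10³⁷ = 1.24 × 10²⁷ Pa.

1.24 × 10²⁷ Pa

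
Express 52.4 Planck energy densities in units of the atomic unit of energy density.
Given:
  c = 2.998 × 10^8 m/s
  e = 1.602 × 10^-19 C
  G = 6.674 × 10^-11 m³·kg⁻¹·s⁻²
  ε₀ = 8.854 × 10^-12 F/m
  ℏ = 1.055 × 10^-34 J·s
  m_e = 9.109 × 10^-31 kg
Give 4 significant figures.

8.287 × 10^101

Planck energy density: u_P = c⁷/(ℏG²) = 4.632 × 10^113 J/m³
atomic unit of energy density: u_au = E_h/a₀³ = m_e⁴e¹⁰/((4πε₀)⁵ℏ⁸) = 2.929 × 10^13 J/m³
52.4 × 4.632 × 10^113 / 2.929 × 10^13 = 8.287 × 10^101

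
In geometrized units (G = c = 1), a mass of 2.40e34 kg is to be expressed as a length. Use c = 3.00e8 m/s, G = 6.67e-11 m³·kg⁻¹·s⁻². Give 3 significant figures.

1.78e7 m

In G = c = 1 units mass has dimensions of length; the conversion factor is G/c².
2.40e34 kg × (G/c²) = 1.78e7 m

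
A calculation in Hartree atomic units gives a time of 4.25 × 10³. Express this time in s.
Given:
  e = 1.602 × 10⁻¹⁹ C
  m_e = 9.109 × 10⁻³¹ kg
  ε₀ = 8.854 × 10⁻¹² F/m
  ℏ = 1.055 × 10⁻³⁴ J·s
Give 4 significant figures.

1.030 × 10⁻¹³ s

One atomic unit of time: τ_au = (4πε₀)²ℏ³/(m_e e⁴) = 2.423 × 10⁻¹⁷ s.
4.25 × 10³ × 2.423 × 10⁻¹⁷ s = 1.030 × 10⁻¹³ s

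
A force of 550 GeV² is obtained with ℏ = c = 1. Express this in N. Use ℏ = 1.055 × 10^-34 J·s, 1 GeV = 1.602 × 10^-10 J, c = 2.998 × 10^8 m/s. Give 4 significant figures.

Force is [E]/[L] = [E]²/(ℏc); restore (ℏc)⁻¹.
1 GeV² → 1/(ℏc) × (1 GeV in J)² = 8.114 × 10^5 N.
Result: 550 × 8.114 × 10^5 = 4.463 × 10^8 N.

4.463 × 10^8 N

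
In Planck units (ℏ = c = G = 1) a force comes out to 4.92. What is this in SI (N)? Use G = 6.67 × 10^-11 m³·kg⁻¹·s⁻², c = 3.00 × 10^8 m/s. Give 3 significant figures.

One Planck force: F_P = c⁴/G = 1.21 × 10^44 N.
4.92 × 1.21 × 10^44 N = 5.97 × 10^44 N

5.97 × 10^44 N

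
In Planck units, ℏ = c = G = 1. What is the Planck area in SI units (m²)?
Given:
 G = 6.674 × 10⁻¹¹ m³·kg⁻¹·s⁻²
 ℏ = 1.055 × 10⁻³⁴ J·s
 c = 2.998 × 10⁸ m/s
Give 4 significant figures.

The unique combination of the constants set to 1 with dimensions of area is A_P = ℏG/c³.
  = 7.041 × 10⁻⁴⁵ / 2.695 × 10²⁵
  = 2.613 × 10⁻⁷⁰ m²

2.613 × 10⁻⁷⁰ m²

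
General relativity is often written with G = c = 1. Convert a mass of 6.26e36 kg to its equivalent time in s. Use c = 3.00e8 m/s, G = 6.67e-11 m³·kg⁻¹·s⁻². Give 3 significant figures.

Mass → time via G/c³.
6.26e36 kg × (G/c³) = 15.5 s

15.5 s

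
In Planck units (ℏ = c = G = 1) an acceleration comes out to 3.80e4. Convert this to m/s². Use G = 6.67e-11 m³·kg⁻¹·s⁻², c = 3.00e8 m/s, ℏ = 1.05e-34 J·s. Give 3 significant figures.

One Planck acceleration: a_P = √(c⁷/(ℏG)) = 5.59e51 m/s².
3.80e4 × 5.59e51 m/s² = 2.12e56 m/s²

2.12e56 m/s²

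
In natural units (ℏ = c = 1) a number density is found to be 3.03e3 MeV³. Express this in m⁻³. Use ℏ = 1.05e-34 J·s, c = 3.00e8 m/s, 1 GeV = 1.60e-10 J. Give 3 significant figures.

Number density is [L]⁻³ = [E]³/(ℏc)³.
1 GeV³ → 1/(ℏc)³ × (1 GeV in J)³ = 1.31e47 m⁻³.
Convert the energy scale: 3.03e3 MeV³ = 3.03e-6 GeV³.
Result: 3.03e-6 × 1.31e47 = 3.97e41 m⁻³.

3.97e41 m⁻³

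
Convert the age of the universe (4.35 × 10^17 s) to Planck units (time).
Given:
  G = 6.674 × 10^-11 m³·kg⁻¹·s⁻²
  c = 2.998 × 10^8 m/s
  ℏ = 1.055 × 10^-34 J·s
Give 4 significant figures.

8.068 × 10^60

Planck time: t_P = √(ℏG/c⁵) = 5.392 × 10^-44 s.
4.35 × 10^17 / 5.392 × 10^-44 = 8.068 × 10^60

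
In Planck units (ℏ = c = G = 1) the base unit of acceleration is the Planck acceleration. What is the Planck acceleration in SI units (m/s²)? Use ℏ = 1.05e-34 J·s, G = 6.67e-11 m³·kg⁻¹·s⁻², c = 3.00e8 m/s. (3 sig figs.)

a_P = √(c⁷/(ℏG))
  = √(3.12e103)
  = 5.59e51 m/s²

5.59e51 m/s²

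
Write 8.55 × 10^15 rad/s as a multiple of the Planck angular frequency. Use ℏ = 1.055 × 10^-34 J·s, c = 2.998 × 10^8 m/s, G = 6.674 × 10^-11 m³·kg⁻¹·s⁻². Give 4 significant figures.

Planck angular frequency: ω_P = √(c⁵/(ℏG)) = 1.855 × 10^43 rad/s.
8.55 × 10^15 / 1.855 × 10^43 = 4.610 × 10^-28

4.610 × 10^-28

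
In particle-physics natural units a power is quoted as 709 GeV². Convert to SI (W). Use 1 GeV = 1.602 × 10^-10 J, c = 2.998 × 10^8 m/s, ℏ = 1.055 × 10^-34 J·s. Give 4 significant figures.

Power is [E]/[T] = [E]²/ℏ.
1 GeV² → 1/ℏ × (1 GeV in J)² = 2.433 × 10^14 W.
Result: 709 × 2.433 × 10^14 = 1.725 × 10^17 W.

1.725 × 10^17 W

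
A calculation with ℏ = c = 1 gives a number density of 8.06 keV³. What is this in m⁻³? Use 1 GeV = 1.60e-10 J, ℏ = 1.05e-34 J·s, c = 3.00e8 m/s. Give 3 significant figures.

1.06e30 m⁻³

Number density is [L]⁻³ = [E]³/(ℏc)³.
1 GeV³ → 1/(ℏc)³ × (1 GeV in J)³ = 1.31e47 m⁻³.
Convert the energy scale: 8.06 keV³ = 8.06e-18 GeV³.
Result: 8.06e-18 × 1.31e47 = 1.06e30 m⁻³.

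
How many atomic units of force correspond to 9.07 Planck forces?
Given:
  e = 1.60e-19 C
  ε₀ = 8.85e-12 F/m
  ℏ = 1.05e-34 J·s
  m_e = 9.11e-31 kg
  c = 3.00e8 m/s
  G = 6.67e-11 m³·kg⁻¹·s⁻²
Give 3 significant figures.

Planck force: F_P = c⁴/G = 1.21e44 N
atomic unit of force: F_au = E_h/a₀ = m_e²e⁶/((4πε₀)³ℏ⁴) = 8.33e-8 N
9.07 × 1.21e44 / 8.33e-8 = 1.32e52

1.32e52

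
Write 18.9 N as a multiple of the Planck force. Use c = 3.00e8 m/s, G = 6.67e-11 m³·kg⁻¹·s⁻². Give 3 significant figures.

1.56e-43

Planck force: F_P = c⁴/G = 1.21e44 N.
18.9 / 1.21e44 = 1.56e-43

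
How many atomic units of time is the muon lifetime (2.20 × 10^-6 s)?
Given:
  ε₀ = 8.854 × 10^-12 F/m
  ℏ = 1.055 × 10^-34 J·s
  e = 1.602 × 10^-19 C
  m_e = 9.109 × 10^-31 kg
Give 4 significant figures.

atomic unit of time: τ_au = (4πε₀)²ℏ³/(m_e e⁴) = 2.423 × 10^-17 s.
2.20 × 10^-6 / 2.423 × 10^-17 = 9.080 × 10^10

9.080 × 10^10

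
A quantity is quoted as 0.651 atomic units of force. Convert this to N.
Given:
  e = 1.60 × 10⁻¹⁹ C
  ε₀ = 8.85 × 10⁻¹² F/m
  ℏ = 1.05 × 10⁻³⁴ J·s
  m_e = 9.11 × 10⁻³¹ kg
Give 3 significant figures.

5.42 × 10⁻⁸ N

One atomic unit of force: F_au = E_h/a₀ = m_e²e⁶/((4πε₀)³ℏ⁴) = 8.33 × 10⁻⁸ N.
0.651 × 8.33 × 10⁻⁸ N = 5.42 × 10⁻⁸ N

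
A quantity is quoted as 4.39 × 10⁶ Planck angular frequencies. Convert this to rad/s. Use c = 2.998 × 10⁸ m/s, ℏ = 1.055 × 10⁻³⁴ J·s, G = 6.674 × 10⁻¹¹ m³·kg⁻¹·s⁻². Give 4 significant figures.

One Planck angular frequency: ω_P = √(c⁵/(ℏG)) = 1.855 × 10⁴³ rad/s.
4.39 × 10⁶ × 1.855 × 10⁴³ rad/s = 8.142 × 10⁴⁹ rad/s

8.142 × 10⁴⁹ rad/s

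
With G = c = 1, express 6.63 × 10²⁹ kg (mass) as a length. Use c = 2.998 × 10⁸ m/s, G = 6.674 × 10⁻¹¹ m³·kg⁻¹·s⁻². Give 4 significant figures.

492.3 m

In G = c = 1 units mass has dimensions of length; the conversion factor is G/c².
6.63 × 10²⁹ kg × (G/c²) = 492.3 m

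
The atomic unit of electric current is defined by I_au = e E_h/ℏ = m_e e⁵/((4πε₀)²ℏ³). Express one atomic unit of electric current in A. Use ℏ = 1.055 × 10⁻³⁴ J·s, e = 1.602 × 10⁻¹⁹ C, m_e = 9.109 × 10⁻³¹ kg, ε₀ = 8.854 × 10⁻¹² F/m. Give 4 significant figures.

6.612 × 10⁻³ A

I_au = e E_h/ℏ = m_e e⁵/((4πε₀)²ℏ³)
E_h = 4.354 × 10⁻¹⁸ J
e·E_h/ℏ = 6.612 × 10⁻³ A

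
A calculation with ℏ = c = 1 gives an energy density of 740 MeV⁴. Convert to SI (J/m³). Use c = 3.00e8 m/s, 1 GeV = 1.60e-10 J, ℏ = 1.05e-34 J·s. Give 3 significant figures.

1.55e28 J/m³

[E]/[L]³ = [E]⁴/(ℏc)³; restore (ℏc)⁻³.
1 GeV⁴ → 1/(ℏc)³ × (1 GeV in J)⁴ = 2.10e37 J/m³.
Convert the energy scale: 740 MeV⁴ = 7.40e-10 GeV⁴.
Result: 7.40e-10 × 2.10e37 = 1.55e28 J/m³.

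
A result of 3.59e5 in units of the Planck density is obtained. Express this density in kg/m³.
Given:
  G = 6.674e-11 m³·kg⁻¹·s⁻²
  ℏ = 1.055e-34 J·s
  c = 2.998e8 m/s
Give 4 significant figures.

1.850e102 kg/m³

One Planck density: ρ_P = c⁵/(ℏG²) = 5.154e96 kg/m³.
3.59e5 × 5.154e96 kg/m³ = 1.850e102 kg/m³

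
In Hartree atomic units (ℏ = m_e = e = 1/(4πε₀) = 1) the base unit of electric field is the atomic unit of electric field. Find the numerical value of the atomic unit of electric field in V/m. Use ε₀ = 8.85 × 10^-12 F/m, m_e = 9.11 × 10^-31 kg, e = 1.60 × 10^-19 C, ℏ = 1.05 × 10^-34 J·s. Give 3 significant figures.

5.20 × 10^11 V/m

E_au = E_h/(e a₀) = m_e²e⁵/((4πε₀)³ℏ⁴)
E_h = 4.38 × 10^-18 J
a₀ = 5.26 × 10^-11 m
E_h/(e·a₀) = 5.20 × 10^11 V/m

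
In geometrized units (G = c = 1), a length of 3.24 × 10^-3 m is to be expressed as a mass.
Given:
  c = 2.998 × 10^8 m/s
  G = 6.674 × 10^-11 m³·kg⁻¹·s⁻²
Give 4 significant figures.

4.363 × 10^24 kg

Length → mass via c²/G.
3.24 × 10^-3 m × (c²/G) = 4.363 × 10^24 kg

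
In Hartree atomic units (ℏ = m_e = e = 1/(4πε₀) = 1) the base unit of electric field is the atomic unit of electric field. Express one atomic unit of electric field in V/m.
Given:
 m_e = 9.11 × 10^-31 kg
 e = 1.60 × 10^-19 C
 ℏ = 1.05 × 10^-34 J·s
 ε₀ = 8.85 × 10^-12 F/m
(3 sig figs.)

5.20 × 10^11 V/m

E_au = E_h/(e a₀) = m_e²e⁵/((4πε₀)³ℏ⁴)
E_h = 4.38 × 10^-18 J
a₀ = 5.26 × 10^-11 m
E_h/(e·a₀) = 5.20 × 10^11 V/m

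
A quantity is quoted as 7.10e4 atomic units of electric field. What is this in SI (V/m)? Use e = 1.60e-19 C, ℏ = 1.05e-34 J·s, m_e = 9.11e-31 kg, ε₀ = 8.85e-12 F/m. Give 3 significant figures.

One atomic unit of electric field: E_au = E_h/(e a₀) = m_e²e⁵/((4πε₀)³ℏ⁴) = 5.20e11 V/m.
7.10e4 × 5.20e11 V/m = 3.70e16 V/m

3.70e16 V/m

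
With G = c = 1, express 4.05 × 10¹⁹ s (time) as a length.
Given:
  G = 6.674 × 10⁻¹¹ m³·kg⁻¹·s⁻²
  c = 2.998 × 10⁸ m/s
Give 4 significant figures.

Time → length via c.
4.05 × 10¹⁹ s × (c) = 1.214 × 10²⁸ m

1.214 × 10²⁸ m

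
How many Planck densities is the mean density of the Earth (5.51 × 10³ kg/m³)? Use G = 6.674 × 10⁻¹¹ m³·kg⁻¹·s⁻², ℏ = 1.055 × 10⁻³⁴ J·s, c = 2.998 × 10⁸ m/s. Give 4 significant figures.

Planck density: ρ_P = c⁵/(ℏG²) = 5.154 × 10⁹⁶ kg/m³.
5.51 × 10³ / 5.154 × 10⁹⁶ = 1.069 × 10⁻⁹³

1.069 × 10⁻⁹³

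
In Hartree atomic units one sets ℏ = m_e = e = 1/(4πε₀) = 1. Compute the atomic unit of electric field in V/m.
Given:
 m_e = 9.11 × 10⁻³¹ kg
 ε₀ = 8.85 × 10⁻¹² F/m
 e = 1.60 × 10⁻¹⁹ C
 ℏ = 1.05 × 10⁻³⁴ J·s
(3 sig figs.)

5.20 × 10¹¹ V/m

E_au = E_h/(e a₀) = m_e²e⁵/((4πε₀)³ℏ⁴)
E_h = 4.38 × 10⁻¹⁸ J
a₀ = 5.26 × 10⁻¹¹ m
E_h/(e·a₀) = 5.20 × 10¹¹ V/m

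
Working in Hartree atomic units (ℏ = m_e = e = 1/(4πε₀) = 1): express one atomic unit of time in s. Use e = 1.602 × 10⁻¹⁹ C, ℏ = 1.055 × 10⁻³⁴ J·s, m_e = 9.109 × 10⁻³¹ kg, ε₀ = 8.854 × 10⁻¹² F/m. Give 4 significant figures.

Dimensional analysis gives τ_au = (4πε₀)²ℏ³/(m_e e⁴).
E_h = 4.354 × 10⁻¹⁸ J
ℏ/E_h = 2.423 × 10⁻¹⁷ s

2.423 × 10⁻¹⁷ s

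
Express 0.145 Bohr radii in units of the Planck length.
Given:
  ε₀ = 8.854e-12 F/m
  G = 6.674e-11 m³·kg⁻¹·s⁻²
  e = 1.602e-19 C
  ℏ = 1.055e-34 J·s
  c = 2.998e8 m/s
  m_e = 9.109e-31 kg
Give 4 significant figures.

4.752e23

Bohr radius: a₀ = 4πε₀ℏ²/(m_e e²) = 5.297e-11 m
Planck length: ℓ_P = √(ℏG/c³) = 1.616e-35 m
0.145 × 5.297e-11 / 1.616e-35 = 4.752e23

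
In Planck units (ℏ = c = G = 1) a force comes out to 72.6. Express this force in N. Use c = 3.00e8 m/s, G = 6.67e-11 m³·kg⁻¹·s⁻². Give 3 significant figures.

One Planck force: F_P = c⁴/G = 1.21e44 N.
72.6 × 1.21e44 N = 8.82e45 N

8.82e45 N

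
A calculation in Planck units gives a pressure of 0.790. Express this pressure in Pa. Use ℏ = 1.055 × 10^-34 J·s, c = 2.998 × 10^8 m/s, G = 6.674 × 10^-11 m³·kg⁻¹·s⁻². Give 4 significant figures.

One Planck pressure: p_P = c⁷/(ℏG²) = 4.632 × 10^113 Pa.
0.790 × 4.632 × 10^113 Pa = 3.660 × 10^113 Pa

3.660 × 10^113 Pa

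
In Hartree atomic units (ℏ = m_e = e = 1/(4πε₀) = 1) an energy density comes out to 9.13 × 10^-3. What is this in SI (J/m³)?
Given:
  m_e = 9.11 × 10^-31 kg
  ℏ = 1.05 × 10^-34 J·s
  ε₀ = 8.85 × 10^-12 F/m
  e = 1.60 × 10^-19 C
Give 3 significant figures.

2.75 × 10^11 J/m³

One atomic unit of energy density: u_au = E_h/a₀³ = m_e⁴e¹⁰/((4πε₀)⁵ℏ⁸) = 3.01 × 10^13 J/m³.
9.13 × 10^-3 × 3.01 × 10^13 J/m³ = 2.75 × 10^11 J/m³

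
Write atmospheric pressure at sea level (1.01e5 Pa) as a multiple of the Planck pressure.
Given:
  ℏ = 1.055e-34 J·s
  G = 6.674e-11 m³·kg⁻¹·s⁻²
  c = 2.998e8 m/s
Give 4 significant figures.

Planck pressure: p_P = c⁷/(ℏG²) = 4.632e113 Pa.
1.01e5 / 4.632e113 = 2.180e-109

2.180e-109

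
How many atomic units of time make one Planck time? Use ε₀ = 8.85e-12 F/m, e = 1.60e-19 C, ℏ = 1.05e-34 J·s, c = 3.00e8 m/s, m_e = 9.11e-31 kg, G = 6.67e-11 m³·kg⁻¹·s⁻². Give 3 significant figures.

Planck time: t_P = √(ℏG/c⁵) = 5.37e-44 s
atomic unit of time: τ_au = (4πε₀)²ℏ³/(m_e e⁴) = 2.40e-17 s
ratio = 5.37e-44 / 2.40e-17 = 2.24e-27

2.24e-27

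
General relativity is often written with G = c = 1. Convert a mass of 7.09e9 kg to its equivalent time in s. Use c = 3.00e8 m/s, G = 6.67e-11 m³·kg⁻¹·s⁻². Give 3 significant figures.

Mass → time via G/c³.
7.09e9 kg × (G/c³) = 1.75e-26 s

1.75e-26 s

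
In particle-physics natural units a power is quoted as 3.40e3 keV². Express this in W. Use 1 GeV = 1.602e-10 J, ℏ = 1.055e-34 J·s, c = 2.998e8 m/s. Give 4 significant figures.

Power is [E]/[T] = [E]²/ℏ.
1 GeV² → 1/ℏ × (1 GeV in J)² = 2.433e14 W.
Convert the energy scale: 3.40e3 keV² = 3.40e-9 GeV².
Result: 3.40e-9 × 2.433e14 = 8.271e5 W.

8.271e5 W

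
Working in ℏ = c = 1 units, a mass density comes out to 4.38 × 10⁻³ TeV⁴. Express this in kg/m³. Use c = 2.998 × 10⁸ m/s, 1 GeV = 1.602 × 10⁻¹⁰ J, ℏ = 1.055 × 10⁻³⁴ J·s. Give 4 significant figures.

Mass density is [E]/(c²[L]³) = [E]⁴/(ℏ³c⁵).
1 GeV⁴ → 1/(ℏ³c⁵) × (1 GeV in J)⁴ = 2.316 × 10²⁰ kg/m³.
Convert the energy scale: 4.38 × 10⁻³ TeV⁴ = 4.38 × 10⁹ GeV⁴.
Result: 4.38 × 10⁹ × 2.316 × 10²⁰ = 1.014 × 10³⁰ kg/m³.

1.014 × 10³⁰ kg/m³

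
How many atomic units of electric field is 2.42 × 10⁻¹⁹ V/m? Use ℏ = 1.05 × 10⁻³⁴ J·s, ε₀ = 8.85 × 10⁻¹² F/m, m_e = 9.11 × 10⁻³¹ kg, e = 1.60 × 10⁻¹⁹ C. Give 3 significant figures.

4.65 × 10⁻³¹

atomic unit of electric field: E_au = E_h/(e a₀) = m_e²e⁵/((4πε₀)³ℏ⁴) = 5.20 × 10¹¹ V/m.
2.42 × 10⁻¹⁹ / 5.20 × 10¹¹ = 4.65 × 10⁻³¹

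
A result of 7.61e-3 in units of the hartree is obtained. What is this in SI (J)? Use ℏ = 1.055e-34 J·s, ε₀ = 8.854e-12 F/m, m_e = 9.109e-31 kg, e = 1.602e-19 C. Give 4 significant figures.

One hartree: E_h = m_e e⁴/(4πε₀ℏ)² = 4.354e-18 J.
7.61e-3 × 4.354e-18 J = 3.314e-20 J

3.314e-20 J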